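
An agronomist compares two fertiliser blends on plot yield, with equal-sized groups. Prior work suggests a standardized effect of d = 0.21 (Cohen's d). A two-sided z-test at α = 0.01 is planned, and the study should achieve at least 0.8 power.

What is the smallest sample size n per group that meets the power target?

Set Φ(δ − 2.576) = 0.8; then δ − 2.576 = Φ⁻¹(0.8) = 0.842, giving δ = 3.417.
(Ignoring the negligible lower-tail rejection probability gives the usual closed-form inversion.)
δ = d·√(n/2) ⇒ n = 2(δ/d)² = 2 × (3.417 / 0.21)² = 529.66.
Rounding up, n = 530 per group.

n = 530 per group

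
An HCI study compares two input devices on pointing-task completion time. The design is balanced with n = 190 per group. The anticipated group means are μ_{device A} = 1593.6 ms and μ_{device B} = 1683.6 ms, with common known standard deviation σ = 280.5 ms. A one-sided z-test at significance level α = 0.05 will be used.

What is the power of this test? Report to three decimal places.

Standardized effect: d = |μ_{device A} − μ_{device B}| / σ = |1593.6 − 1683.6| / 280.5 = 0.3209
Noncentrality parameter: λ = d·√(n/2) = 0.3209 × √(190/2) = 3.1273
Critical value for a one-sided test at α = 0.05: z_α = 1.645.
Power = P(Z > 1.645 − λ) = Φ(1.482) = 0.9309.

Power ≈ 0.931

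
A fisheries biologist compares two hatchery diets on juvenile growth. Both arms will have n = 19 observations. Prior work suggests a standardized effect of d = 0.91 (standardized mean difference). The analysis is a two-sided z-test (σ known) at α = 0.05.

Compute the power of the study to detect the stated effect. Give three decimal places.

Noncentrality parameter: δ = d·√(n/2) = 0.91 × √(19/2) = 2.8048
Two-sided α = 0.05 → critical value z_{0.025} = 1.960.
Power = Φ(δ − 1.960) + Φ(−δ − 1.960) = Φ(0.845) + Φ(-4.765) = 0.8009 + 0.0000 = 0.8009.

Power ≈ 0.801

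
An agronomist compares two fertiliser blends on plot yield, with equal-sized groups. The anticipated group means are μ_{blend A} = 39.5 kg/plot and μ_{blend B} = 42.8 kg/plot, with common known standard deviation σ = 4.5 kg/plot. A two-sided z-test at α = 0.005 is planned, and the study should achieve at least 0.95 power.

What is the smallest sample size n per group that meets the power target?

Standardized effect: d = |μ_{blend A} − μ_{blend B}| / σ = |39.5 − 42.8| / 4.5 = 0.7333
Set Φ(δ − 2.807) = 0.95; then δ − 2.807 = Φ⁻¹(0.95) = 1.645, giving δ = 4.452.
(For δ > 0 the lower-tail rejection region contributes negligibly to power, so the one-term inversion is standard.)
δ = d·√(n/2) ⇒ n = 2(δ/d)² = 2 × (4.452 / 0.7333)² = 73.71.
Round up to the next whole unit.

n = 74 per group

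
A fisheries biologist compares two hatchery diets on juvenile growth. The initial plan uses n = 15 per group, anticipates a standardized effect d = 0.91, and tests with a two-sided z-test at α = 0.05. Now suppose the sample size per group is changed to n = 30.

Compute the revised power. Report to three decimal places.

With n = 30 per group: δ = d·√(n/2) = 0.91 × √(30/2) = 3.5244. Critical value z_{0.025} = 1.960.
Revised power = Φ(δ − 1.960) + Φ(−δ − 1.960) = Φ(1.564) + Φ(-5.484) = 0.9411 + 0.0000 = 0.9411.

Power ≈ 0.941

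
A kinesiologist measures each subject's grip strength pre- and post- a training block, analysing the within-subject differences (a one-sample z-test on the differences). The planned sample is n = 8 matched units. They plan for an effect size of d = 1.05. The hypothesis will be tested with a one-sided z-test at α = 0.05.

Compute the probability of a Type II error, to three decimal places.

Noncentrality parameter: δ = d·√n = 1.05 × √8 = 2.9698
Critical value for a one-sided test at α = 0.05: z_α = 1.645.
Power = P(Z > 1.645 − δ) = Φ(1.325) = 0.9074.
Type II error: β = 1 − power = 1 − 0.9074 = 0.0926.

β ≈ 0.093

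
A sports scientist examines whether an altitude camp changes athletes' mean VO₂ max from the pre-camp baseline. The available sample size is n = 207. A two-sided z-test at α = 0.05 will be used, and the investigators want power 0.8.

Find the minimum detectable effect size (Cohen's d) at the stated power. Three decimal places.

d ≈ 0.195

Required noncentrality: δ = z_{0.025} + z_{0.20} = 1.960 + 0.842 = 2.802.
(Lower-tail contribution to power is negligible for δ > 0.)
δ = d·√n ⇒ d = δ/√n = 2.802/√207 = 0.1947.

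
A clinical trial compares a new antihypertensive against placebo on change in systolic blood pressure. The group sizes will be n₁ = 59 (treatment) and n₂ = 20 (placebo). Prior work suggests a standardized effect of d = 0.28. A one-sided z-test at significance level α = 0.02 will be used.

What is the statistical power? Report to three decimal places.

Power ≈ 0.166

Noncentrality parameter: δ = d / √(1/n₁ + 1/n₂) = 0.28 / √(1/59 + 1/20) = 1.0821
One-sided α = 0.02 → critical value z_{0.02} = 2.054.
Power = P(Z > 2.054 − δ) = Φ(-0.972) = 0.1656.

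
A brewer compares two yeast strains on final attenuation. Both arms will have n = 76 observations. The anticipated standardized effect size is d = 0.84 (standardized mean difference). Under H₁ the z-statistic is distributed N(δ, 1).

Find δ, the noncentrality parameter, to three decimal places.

δ = d·√(n/2) = 0.84 × √(76/2) = 5.1781

δ ≈ 5.178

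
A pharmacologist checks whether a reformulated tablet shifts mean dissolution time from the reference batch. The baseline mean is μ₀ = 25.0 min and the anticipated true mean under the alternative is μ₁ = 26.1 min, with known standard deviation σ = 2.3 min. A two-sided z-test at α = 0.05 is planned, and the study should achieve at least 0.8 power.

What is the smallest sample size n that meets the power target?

Standardized effect: d = |μ₁ − μ₀| / σ = |26.1 − 25.0| / 2.3 = 0.4783
Set Φ(δ − 1.960) = 0.8; then δ − 1.960 = Φ⁻¹(0.8) = 0.842, giving δ = 2.802.
(Ignoring the negligible lower-tail rejection probability gives the usual closed-form inversion.)
δ = d·√n ⇒ n = (δ/d)² = (2.802 / 0.4783)² = 34.31.
Rounding up, n = 35.

n = 35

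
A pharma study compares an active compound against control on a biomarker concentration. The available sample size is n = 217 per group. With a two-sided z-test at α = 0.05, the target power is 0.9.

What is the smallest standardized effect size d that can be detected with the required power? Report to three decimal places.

Required noncentrality: δ = z_{0.025} + z_{0.10} = 1.960 + 1.282 = 3.242.
(The second rejection-region term Φ(−δ − z_{α/2}) is negligible and dropped.)
δ = d·√(n/2) ⇒ d = δ/√(n/2) = 3.242/√(217/2) = 0.3112.

d ≈ 0.311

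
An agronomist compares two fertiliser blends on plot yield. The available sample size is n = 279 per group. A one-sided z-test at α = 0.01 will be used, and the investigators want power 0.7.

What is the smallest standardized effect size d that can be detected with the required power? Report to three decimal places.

d ≈ 0.241

Need Φ(δ − 2.326) = 0.7, so δ = 2.326 + 0.524 = 2.851.
δ = d·√(n/2) ⇒ d = δ/√(n/2) = 2.851/√(279/2) = 0.2414.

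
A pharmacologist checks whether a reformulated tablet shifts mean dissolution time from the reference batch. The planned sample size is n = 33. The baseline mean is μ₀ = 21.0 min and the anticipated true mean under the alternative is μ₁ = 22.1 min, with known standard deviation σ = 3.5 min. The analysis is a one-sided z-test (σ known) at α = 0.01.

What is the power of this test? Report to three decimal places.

Standardized effect: d = |μ₁ − μ₀| / σ = |22.1 − 21.0| / 3.5 = 0.3143
Noncentrality parameter: δ = d·√n = 0.3143 × √33 = 1.8054
Critical value for a one-sided test at α = 0.01: z_α = 2.326.
Power = P(Z > 2.326 − δ) = Φ(-0.521) = 0.3012.

Power ≈ 0.301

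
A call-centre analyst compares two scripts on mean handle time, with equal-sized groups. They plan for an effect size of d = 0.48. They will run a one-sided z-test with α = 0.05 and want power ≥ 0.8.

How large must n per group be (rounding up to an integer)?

n = 54 per group

For power 0.8 need Φ(δ − z_{0.05}) = 0.8, so δ = z_{0.05} + z_{0.20} = 1.645 + 0.842 = 2.486.
δ = d·√(n/2) ⇒ n = 2(δ/d)² = 2 × (2.486 / 0.48)² = 53.67.
Rounding up, n = 54 per group.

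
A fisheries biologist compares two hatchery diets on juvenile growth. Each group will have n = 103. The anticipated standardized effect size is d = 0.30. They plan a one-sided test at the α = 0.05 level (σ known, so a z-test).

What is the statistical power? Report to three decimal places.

Noncentrality parameter: δ = d·√(n/2) = 0.30 × √(103/2) = 2.1529
One-sided α = 0.05 → critical value z_{0.05} = 1.645.
Power = P(Z > 1.645 − δ) = Φ(0.508) = 0.6943.

Power ≈ 0.694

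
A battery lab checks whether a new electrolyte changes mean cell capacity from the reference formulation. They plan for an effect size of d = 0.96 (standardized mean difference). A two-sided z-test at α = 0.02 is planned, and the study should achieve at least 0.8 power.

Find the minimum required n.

n = 11

Set Φ(δ − 2.326) = 0.8; then δ − 2.326 = Φ⁻¹(0.8) = 0.842, giving δ = 3.168.
(The Φ(−δ − z_{α/2}) term is vanishingly small for δ > 0 and is dropped in the standard sample-size formula.)
δ = d·√n ⇒ n = (δ/d)² = (3.168 / 0.96)² = 10.89.
Rounding up, n = 11.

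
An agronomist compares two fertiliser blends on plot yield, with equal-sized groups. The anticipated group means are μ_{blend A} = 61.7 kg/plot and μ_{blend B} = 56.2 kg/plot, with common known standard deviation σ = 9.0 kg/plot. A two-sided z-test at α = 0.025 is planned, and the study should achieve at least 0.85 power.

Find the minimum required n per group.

Standardized effect: d = |μ_{blend A} − μ_{blend B}| / σ = |61.7 − 56.2| / 9.0 = 0.6111
Set Φ(δ − 2.241) = 0.85; then δ − 2.241 = Φ⁻¹(0.85) = 1.036, giving δ = 3.278.
(The Φ(−δ − z_{α/2}) term is vanishingly small for δ > 0 and is dropped in the standard sample-size formula.)
δ = d·√(n/2) ⇒ n = 2(δ/d)² = 2 × (3.278 / 0.6111)² = 57.54.
Rounding up, n = 58 per group.

n = 58 per group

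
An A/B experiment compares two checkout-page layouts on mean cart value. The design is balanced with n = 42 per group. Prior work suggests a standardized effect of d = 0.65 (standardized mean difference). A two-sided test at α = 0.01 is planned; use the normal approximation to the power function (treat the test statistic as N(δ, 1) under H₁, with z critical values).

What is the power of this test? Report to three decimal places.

Noncentrality parameter: λ = d·√(n/2) = 0.65 × √(42/2) = 2.9787
Two-sided α = 0.01 → critical value z_{0.005} = 2.576.
Power = Φ(λ − 2.576) + Φ(−λ − 2.576) = Φ(0.403) + Φ(-5.555) = 0.6565 + 0.0000 = 0.6565.

Power ≈ 0.656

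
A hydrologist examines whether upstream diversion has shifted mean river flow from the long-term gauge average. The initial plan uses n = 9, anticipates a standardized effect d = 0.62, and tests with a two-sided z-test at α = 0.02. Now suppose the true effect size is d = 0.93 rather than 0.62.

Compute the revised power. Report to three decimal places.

With d = 0.93: δ = d·√n = 0.93 × √9 = 2.7900. Critical value z_{0.01} = 2.326.
Revised power = Φ(δ − 2.326) + Φ(−δ − 2.326) = Φ(0.464) + Φ(-5.116) = 0.6786 + 0.0000 = 0.6786.

Power ≈ 0.679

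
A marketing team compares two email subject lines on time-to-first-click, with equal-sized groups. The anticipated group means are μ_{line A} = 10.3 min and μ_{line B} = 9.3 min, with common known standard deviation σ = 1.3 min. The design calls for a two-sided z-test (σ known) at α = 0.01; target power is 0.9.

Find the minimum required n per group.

Standardized effect: d = |μ_{line A} − μ_{line B}| / σ = |10.3 − 9.3| / 1.3 = 0.7692
Set Φ(δ − 2.576) = 0.9; then δ − 2.576 = Φ⁻¹(0.9) = 1.282, giving δ = 3.857.
(Ignoring the negligible lower-tail rejection probability gives the usual closed-form inversion.)
δ = d·√(n/2) ⇒ n = 2(δ/d)² = 2 × (3.857 / 0.7692)² = 50.29.
Rounding up, n = 51 per group.

n = 51 per group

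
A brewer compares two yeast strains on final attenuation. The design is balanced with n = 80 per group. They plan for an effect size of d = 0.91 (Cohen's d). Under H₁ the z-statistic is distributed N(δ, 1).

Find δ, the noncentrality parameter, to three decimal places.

δ = d·√(n/2) = 0.91 × √(80/2) = 5.7553

δ ≈ 5.755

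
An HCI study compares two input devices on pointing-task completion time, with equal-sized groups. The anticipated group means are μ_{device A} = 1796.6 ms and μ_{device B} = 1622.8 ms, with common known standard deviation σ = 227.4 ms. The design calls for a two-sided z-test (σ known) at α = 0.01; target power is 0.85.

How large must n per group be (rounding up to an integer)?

n = 45 per group

Standardized effect: d = |μ_{device A} − μ_{device B}| / σ = |1796.6 − 1622.8| / 227.4 = 0.7643
For power 0.85 need Φ(δ − z_{0.005}) = 0.85, so δ = z_{0.005} + z_{0.15} = 2.576 + 1.036 = 3.612.
(The Φ(−δ − z_{α/2}) term is vanishingly small for δ > 0 and is dropped in the standard sample-size formula.)
δ = d·√(n/2) ⇒ n = 2(δ/d)² = 2 × (3.612 / 0.7643)² = 44.68.
Rounding up, n = 45 per group.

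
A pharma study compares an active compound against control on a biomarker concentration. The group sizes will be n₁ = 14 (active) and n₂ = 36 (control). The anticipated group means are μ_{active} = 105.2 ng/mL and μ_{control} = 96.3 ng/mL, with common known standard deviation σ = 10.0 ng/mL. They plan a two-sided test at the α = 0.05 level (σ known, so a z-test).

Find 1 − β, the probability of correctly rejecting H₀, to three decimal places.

Standardized effect: d = |μ_{active} − μ_{control}| / σ = |105.2 − 96.3| / 10.0 = 0.8900
Noncentrality parameter: δ = d / √(1/n₁ + 1/n₂) = 0.8900 / √(1/14 + 1/36) = 2.8257
Two-sided α = 0.05 → critical value z_{0.025} = 1.960.
Power = Φ(δ − 1.960) + Φ(−δ − 1.960) = Φ(0.866) + Φ(-4.786) = 0.8067 + 0.0000 = 0.8067.

Power ≈ 0.807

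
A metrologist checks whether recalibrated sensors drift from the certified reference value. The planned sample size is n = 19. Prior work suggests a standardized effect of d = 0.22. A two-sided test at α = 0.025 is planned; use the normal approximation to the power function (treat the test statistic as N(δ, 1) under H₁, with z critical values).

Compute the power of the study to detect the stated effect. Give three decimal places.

Power ≈ 0.101

Noncentrality parameter: δ = d·√n = 0.22 × √19 = 0.9590
Critical value for a two-sided test at α = 0.025: z_{α/2} = 2.241.
Power = Φ(δ − 2.241) + Φ(−δ − 2.241) = Φ(-1.282) + Φ(-3.200) = 0.0998 + 0.0007 = 0.1005.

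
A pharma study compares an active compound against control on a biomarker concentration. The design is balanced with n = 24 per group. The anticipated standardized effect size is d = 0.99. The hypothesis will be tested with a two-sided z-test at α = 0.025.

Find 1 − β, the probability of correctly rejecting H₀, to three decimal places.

Noncentrality parameter: δ = d·√(n/2) = 0.99 × √(24/2) = 3.4295
Critical value for a two-sided test at α = 0.025: z_{α/2} = 2.241.
Power = Φ(δ − 2.241) + Φ(−δ − 2.241) = Φ(1.188) + Φ(-5.671) = 0.8826 + 0.0000 = 0.8826.

Power ≈ 0.883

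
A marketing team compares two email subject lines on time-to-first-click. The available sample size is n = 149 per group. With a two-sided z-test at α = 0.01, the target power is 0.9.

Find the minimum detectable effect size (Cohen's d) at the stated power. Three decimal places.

d ≈ 0.447

Need Φ(δ − 2.576) = 0.9, so δ = 2.576 + 1.282 = 3.857.
(The second rejection-region term Φ(−δ − z_{α/2}) is negligible and dropped.)
δ = d·√(n/2) ⇒ d = δ/√(n/2) = 3.857/√(149/2) = 0.4469.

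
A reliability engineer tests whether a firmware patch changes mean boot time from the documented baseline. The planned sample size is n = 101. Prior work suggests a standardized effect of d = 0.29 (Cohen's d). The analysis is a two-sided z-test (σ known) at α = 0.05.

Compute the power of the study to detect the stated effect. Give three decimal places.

Noncentrality parameter: δ = d·√n = 0.29 × √101 = 2.9145
Critical value for a two-sided test at α = 0.05: z_{α/2} = 1.960.
Power = Φ(δ − 1.960) + Φ(−δ − 1.960) = Φ(0.954) + Φ(-4.874) = 0.8301 + 0.0000 = 0.8301.

Power ≈ 0.830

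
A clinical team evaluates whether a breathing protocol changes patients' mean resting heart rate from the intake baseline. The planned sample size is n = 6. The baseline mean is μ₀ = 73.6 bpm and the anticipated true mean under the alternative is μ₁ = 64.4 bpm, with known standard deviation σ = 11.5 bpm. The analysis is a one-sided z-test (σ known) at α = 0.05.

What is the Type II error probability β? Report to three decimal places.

Standardized effect: d = |μ₁ − μ₀| / σ = |64.4 − 73.6| / 11.5 = 0.8000
Noncentrality parameter: λ = d·√n = 0.8000 × √6 = 1.9596
One-sided α = 0.05 → critical value z_{0.05} = 1.645.
Power = Φ(λ − 1.645) = Φ(0.315) = 0.6235.
Type II error: β = 1 − power = 1 − 0.6235 = 0.3765.

β ≈ 0.376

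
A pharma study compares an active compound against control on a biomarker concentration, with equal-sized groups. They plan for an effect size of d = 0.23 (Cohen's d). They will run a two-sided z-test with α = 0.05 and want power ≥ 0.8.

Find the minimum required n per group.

For power 0.8 need Φ(δ − z_{0.025}) = 0.8, so δ = z_{0.025} + z_{0.20} = 1.960 + 0.842 = 2.802.
(The Φ(−δ − z_{α/2}) term is vanishingly small for δ > 0 and is dropped in the standard sample-size formula.)
δ = d·√(n/2) ⇒ n = 2(δ/d)² = 2 × (2.802 / 0.23)² = 296.74.
Rounding up, n = 297 per group.

n = 297 per group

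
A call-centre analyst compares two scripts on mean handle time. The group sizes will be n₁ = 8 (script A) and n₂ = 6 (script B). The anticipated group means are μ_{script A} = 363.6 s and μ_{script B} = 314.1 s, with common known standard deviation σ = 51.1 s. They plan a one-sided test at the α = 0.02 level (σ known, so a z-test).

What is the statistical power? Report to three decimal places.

Standardized effect: d = |μ_{script A} − μ_{script B}| / σ = |363.6 − 314.1| / 51.1 = 0.9687
Noncentrality parameter: δ = d / √(1/n₁ + 1/n₂) = 0.9687 / √(1/8 + 1/6) = 1.7937
Critical value for a one-sided test at α = 0.02: z_α = 2.054.
Power = Φ(δ − 2.054) = Φ(-0.260) = 0.3974.

Power ≈ 0.397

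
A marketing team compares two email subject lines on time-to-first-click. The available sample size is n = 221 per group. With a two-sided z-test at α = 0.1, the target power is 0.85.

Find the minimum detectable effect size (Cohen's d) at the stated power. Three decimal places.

d ≈ 0.255

Required noncentrality: δ = z_{0.05} + z_{0.15} = 1.645 + 1.036 = 2.681.
(The second rejection-region term Φ(−δ − z_{α/2}) is negligible and dropped.)
δ = d·√(n/2) ⇒ d = δ/√(n/2) = 2.681/√(221/2) = 0.2551.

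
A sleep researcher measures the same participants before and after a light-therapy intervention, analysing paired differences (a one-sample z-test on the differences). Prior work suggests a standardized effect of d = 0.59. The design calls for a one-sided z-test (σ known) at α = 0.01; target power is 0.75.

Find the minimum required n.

n = 26

For power 0.75 need Φ(δ − z_{0.01}) = 0.75, so δ = z_{0.01} + z_{0.25} = 2.326 + 0.674 = 3.001.
δ = d·√n ⇒ n = (δ/d)² = (3.001 / 0.59)² = 25.87.
Round up to the next whole unit.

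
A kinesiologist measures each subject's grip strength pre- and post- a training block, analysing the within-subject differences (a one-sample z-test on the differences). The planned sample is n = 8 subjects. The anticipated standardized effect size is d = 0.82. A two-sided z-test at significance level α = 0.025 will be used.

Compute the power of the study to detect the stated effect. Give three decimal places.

Noncentrality parameter: δ = d·√n = 0.82 × √8 = 2.3193
Two-sided α = 0.025 → critical value z_{0.0125} = 2.241.
Power = Φ(δ − 2.241) + Φ(−δ − 2.241) = Φ(0.078) + Φ(-4.561) = 0.5310 + 0.0000 = 0.5311.

Power ≈ 0.531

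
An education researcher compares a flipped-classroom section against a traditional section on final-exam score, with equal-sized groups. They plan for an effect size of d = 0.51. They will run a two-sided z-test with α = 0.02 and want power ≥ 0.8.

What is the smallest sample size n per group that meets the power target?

n = 78 per group

For power 0.8 need Φ(δ − z_{0.01}) = 0.8, so δ = z_{0.01} + z_{0.20} = 2.326 + 0.842 = 3.168.
(The Φ(−δ − z_{α/2}) term is vanishingly small for δ > 0 and is dropped in the standard sample-size formula.)
δ = d·√(n/2) ⇒ n = 2(δ/d)² = 2 × (3.168 / 0.51)² = 77.17.
Rounding up, n = 78 per group.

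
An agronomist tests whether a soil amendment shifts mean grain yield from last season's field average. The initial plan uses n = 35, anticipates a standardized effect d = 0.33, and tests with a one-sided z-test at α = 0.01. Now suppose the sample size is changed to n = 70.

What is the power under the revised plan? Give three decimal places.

Power ≈ 0.668

With n = 70: δ = d·√n = 0.33 × √70 = 2.7610. Critical value z_{0.01} = 2.326.
Revised power = Φ(δ − 2.326) = Φ(0.435) = 0.6681.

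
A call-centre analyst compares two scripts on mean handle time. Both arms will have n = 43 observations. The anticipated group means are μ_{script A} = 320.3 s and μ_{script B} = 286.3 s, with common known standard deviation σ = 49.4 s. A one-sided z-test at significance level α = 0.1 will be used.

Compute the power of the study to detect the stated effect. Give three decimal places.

Standardized effect: d = |μ_{script A} − μ_{script B}| / σ = |320.3 − 286.3| / 49.4 = 0.6883
Noncentrality parameter: δ = d·√(n/2) = 0.6883 × √(43/2) = 3.1913
One-sided α = 0.1 → critical value z_{0.1} = 1.282.
Power = Φ(δ − 1.282) = Φ(1.910) = 0.9719.

Power ≈ 0.972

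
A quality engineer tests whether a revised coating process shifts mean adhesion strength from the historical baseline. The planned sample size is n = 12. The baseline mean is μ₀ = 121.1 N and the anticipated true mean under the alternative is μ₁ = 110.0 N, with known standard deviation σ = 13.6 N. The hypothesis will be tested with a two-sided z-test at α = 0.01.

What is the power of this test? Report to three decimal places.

Power ≈ 0.599

Standardized effect: d = |μ₁ − μ₀| / σ = |110.0 − 121.1| / 13.6 = 0.8162
Noncentrality parameter: δ = d·√n = 0.8162 × √12 = 2.8273
Two-sided α = 0.01 → critical value z_{0.005} = 2.576.
Power = Φ(δ − 2.576) + Φ(−δ − 2.576) = Φ(0.251) + Φ(-5.403) = 0.5993 + 0.0000 = 0.5993.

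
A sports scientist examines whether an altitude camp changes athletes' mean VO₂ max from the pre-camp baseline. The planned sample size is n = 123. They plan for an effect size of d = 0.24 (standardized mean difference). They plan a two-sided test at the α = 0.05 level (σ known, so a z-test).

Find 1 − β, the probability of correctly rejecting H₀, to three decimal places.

Noncentrality parameter: δ = d·√n = 0.24 × √123 = 2.6617
Critical value for a two-sided test at α = 0.05: z_{α/2} = 1.960.
Power = Φ(δ − 1.960) + Φ(−δ − 1.960) = Φ(0.702) + Φ(-4.622) = 0.7586 + 0.0000 = 0.7586.

Power ≈ 0.759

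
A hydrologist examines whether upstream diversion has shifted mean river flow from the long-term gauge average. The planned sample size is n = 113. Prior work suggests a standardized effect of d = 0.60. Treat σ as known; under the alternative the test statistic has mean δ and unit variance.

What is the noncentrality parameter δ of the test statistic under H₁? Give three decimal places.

The noncentrality parameter scales effect size by the design's sample-size factor: δ = d·√n = 0.60 × √113 = 6.3781

δ ≈ 6.378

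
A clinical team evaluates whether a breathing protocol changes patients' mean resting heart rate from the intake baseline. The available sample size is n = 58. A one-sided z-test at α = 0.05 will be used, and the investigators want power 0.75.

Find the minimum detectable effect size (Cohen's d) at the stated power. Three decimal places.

d ≈ 0.305

Need Φ(δ − 1.645) = 0.75, so δ = 1.645 + 0.674 = 2.319.
δ = d·√n ⇒ d = δ/√n = 2.319/√58 = 0.3045.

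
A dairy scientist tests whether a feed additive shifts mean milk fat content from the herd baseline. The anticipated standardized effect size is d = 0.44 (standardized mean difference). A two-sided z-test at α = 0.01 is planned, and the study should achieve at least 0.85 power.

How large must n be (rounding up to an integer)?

n = 68

For power 0.85 need Φ(δ − z_{0.005}) = 0.85, so δ = z_{0.005} + z_{0.15} = 2.576 + 1.036 = 3.612.
(For δ > 0 the lower-tail rejection region contributes negligibly to power, so the one-term inversion is standard.)
δ = d·√n ⇒ n = (δ/d)² = (3.612 / 0.44)² = 67.40.
Rounding up, n = 68.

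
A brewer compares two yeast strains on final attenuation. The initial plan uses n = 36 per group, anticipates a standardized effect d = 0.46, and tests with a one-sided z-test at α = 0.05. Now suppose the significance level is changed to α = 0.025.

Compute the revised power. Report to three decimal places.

δ = d·√(n/2) = 0.46 × √(36/2) = 1.9516 (unchanged). New critical value: z_{0.025} = 1.960.
Revised power = P(Z > 1.960 − δ) = Φ(-0.008) = 0.4967.

Power ≈ 0.497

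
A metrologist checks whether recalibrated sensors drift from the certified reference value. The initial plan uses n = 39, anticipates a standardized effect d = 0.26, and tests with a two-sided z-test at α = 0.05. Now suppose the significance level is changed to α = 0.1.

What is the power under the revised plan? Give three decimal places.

δ = d·√n = 0.26 × √39 = 1.6237 (unchanged). New critical value: z_{0.05} = 1.645.
Revised power = Φ(δ − 1.645) + Φ(−δ − 1.645) = Φ(-0.021) + Φ(-3.269) = 0.4916 + 0.0005 = 0.4921.

Power ≈ 0.492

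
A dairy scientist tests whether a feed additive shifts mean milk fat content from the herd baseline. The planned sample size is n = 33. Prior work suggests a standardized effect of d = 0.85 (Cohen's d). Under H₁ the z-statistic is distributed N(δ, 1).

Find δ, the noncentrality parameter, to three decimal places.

The noncentrality parameter scales effect size by the design's sample-size factor: δ = d·√n = 0.85 × √33 = 4.8829

δ ≈ 4.883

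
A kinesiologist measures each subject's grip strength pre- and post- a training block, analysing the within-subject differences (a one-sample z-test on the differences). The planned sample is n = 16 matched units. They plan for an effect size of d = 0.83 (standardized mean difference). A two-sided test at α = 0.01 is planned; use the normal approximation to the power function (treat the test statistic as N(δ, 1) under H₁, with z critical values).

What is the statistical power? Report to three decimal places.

Power ≈ 0.772

Noncentrality parameter: λ = d·√n = 0.83 × √16 = 3.3200
Critical value for a two-sided test at α = 0.01: z_{α/2} = 2.576.
Power = Φ(λ − 2.576) + Φ(−λ − 2.576) = Φ(0.744) + Φ(-5.896) = 0.7716 + 0.0000 = 0.7716.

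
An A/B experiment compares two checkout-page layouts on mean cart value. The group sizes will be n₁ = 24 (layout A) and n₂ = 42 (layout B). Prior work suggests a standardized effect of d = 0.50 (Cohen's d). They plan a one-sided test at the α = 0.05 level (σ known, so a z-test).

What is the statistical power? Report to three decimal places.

Power ≈ 0.621

Noncentrality parameter: δ = d / √(1/n₁ + 1/n₂) = 0.50 / √(1/24 + 1/42) = 1.9540
Critical value for a one-sided test at α = 0.05: z_α = 1.645.
Power = P(Z > 1.645 − δ) = Φ(0.309) = 0.6214.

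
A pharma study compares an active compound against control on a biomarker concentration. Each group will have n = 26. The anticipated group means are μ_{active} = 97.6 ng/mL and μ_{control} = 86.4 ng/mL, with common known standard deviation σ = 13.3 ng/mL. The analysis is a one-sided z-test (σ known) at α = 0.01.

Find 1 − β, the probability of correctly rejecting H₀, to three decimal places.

Standardized effect: d = |μ_{active} − μ_{control}| / σ = |97.6 − 86.4| / 13.3 = 0.8421
Noncentrality parameter: δ = d·√(n/2) = 0.8421 × √(26/2) = 3.0363
Critical value for a one-sided test at α = 0.01: z_α = 2.326.
Power = Φ(δ − 2.326) = Φ(0.710) = 0.7611.

Power ≈ 0.761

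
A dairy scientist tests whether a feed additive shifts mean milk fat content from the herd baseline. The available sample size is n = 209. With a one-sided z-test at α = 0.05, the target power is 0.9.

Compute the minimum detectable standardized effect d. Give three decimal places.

Required noncentrality: δ = z_{0.05} + z_{0.10} = 1.645 + 1.282 = 2.926.
δ = d·√n ⇒ d = δ/√n = 2.926/√209 = 0.2024.

d ≈ 0.202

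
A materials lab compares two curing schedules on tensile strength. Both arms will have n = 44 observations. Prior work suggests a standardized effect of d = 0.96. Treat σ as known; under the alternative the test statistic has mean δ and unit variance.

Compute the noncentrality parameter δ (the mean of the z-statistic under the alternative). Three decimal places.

δ = d·√(n/2) = 0.96 × √(44/2) = 4.5028

δ ≈ 4.503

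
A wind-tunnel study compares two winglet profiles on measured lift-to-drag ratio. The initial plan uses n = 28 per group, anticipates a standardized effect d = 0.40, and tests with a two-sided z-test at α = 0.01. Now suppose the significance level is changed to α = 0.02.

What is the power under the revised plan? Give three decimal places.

δ = d·√(n/2) = 0.40 × √(28/2) = 1.4967 (unchanged). New critical value: z_{0.01} = 2.326.
Revised power = Φ(δ − 2.326) + Φ(−δ − 2.326) = Φ(-0.830) + Φ(-3.823) = 0.2034 + 0.0001 = 0.2034.

Power ≈ 0.203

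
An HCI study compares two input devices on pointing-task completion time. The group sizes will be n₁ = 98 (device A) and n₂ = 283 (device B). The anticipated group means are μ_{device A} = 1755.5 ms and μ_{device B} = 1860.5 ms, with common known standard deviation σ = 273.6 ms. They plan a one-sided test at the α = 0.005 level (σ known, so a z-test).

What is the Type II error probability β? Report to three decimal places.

β ≈ 0.242

Standardized effect: d = |μ_{device A} − μ_{device B}| / σ = |1755.5 − 1860.5| / 273.6 = 0.3838
Noncentrality parameter: δ = d / √(1/n₁ + 1/n₂) = 0.3838 / √(1/98 + 1/283) = 3.2743
Critical value for a one-sided test at α = 0.005: z_α = 2.576.
Power = Φ(δ − 2.576) = Φ(0.698) = 0.7576.
Type II error: β = 1 − power = 1 − 0.7576 = 0.2424.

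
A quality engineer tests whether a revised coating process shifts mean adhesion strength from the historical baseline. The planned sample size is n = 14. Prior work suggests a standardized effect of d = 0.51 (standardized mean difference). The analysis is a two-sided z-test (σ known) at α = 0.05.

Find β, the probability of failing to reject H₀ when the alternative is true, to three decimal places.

β ≈ 0.521

Noncentrality parameter: δ = d·√n = 0.51 × √14 = 1.9082
Critical value for a two-sided test at α = 0.05: z_{α/2} = 1.960.
Power = Φ(δ − 1.960) + Φ(−δ − 1.960) = Φ(-0.052) + Φ(-3.868) = 0.4794 + 0.0001 = 0.4794.
Type II error: β = 1 − power = 1 − 0.4794 = 0.5206.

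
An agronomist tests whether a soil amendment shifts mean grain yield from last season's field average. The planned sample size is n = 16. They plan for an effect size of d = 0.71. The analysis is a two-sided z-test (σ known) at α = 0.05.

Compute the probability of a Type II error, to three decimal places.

β ≈ 0.189

Noncentrality parameter: δ = d·√n = 0.71 × √16 = 2.8400
Two-sided α = 0.05 → critical value z_{0.025} = 1.960.
Power = Φ(δ − 1.960) + Φ(−δ − 1.960) = Φ(0.880) + Φ(-4.800) = 0.8106 + 0.0000 = 0.8106.
Type II error: β = 1 − power = 1 − 0.8106 = 0.1894.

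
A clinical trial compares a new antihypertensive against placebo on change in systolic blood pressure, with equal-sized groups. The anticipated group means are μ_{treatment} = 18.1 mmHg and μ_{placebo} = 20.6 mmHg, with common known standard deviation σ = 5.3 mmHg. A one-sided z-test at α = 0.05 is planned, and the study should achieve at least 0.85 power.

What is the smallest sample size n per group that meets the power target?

n = 65 per group

Standardized effect: d = |μ_{treatment} − μ_{placebo}| / σ = |18.1 − 20.6| / 5.3 = 0.4717
For power 0.85 need Φ(δ − z_{0.05}) = 0.85, so δ = z_{0.05} + z_{0.15} = 1.645 + 1.036 = 2.681.
δ = d·√(n/2) ⇒ n = 2(δ/d)² = 2 × (2.681 / 0.4717)² = 64.62.
Round up to the next whole unit.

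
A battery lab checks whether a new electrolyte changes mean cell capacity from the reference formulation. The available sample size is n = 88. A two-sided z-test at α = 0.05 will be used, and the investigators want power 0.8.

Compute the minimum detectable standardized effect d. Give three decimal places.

d ≈ 0.299

Required noncentrality: δ = z_{0.025} + z_{0.20} = 1.960 + 0.842 = 2.802.
(The second rejection-region term Φ(−δ − z_{α/2}) is negligible and dropped.)
δ = d·√n ⇒ d = δ/√n = 2.802/√88 = 0.2986.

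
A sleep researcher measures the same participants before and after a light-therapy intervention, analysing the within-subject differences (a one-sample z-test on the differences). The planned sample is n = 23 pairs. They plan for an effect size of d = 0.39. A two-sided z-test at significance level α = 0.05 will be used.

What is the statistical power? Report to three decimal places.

Power ≈ 0.464

Noncentrality parameter: λ = d·√n = 0.39 × √23 = 1.8704
Critical value for a two-sided test at α = 0.05: z_{α/2} = 1.960.
Power = Φ(λ − 1.960) + Φ(−λ − 1.960) = Φ(-0.090) + Φ(-3.830) = 0.4643 + 0.0001 = 0.4644.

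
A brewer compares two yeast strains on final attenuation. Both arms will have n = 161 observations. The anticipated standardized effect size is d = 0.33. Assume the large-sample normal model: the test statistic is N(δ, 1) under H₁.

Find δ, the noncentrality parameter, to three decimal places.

δ ≈ 2.961

The noncentrality parameter scales effect size by the design's sample-size factor: δ = d·√(n/2) = 0.33 × √(161/2) = 2.9608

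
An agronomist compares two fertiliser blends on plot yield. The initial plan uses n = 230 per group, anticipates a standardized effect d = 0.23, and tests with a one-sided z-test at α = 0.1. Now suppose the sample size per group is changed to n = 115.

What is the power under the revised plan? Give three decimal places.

With n = 115 per group: δ = d·√(n/2) = 0.23 × √(115/2) = 1.7441. Critical value z_{0.1} = 1.282.
Revised power = P(Z > 1.282 − δ) = Φ(0.463) = 0.6781.

Power ≈ 0.678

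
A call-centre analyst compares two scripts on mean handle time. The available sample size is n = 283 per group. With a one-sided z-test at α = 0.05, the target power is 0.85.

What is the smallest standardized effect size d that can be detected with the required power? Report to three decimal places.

Required noncentrality: δ = z_{0.05} + z_{0.15} = 1.645 + 1.036 = 2.681.
δ = d·√(n/2) ⇒ d = δ/√(n/2) = 2.681/√(283/2) = 0.2254.

d ≈ 0.225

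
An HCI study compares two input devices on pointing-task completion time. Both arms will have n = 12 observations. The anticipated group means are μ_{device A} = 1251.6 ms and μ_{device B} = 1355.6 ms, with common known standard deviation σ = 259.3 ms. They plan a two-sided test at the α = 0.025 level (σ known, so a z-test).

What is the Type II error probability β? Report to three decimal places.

β ≈ 0.895

Standardized effect: d = |μ_{device A} − μ_{device B}| / σ = |1251.6 − 1355.6| / 259.3 = 0.4011
Noncentrality parameter: δ = d·√(n/2) = 0.4011 × √(12/2) = 0.9824
Two-sided α = 0.025 → critical value z_{0.0125} = 2.241.
Power = Φ(δ − 2.241) + Φ(−δ − 2.241) = Φ(-1.259) + Φ(-3.224) = 0.1040 + 0.0006 = 0.1047.
Type II error: β = 1 − power = 1 − 0.1047 = 0.8953.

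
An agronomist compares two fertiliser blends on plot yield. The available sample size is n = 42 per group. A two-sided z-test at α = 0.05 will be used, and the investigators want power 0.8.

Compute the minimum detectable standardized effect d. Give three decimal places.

d ≈ 0.611

Need Φ(δ − 1.960) = 0.8, so δ = 1.960 + 0.842 = 2.802.
(The second rejection-region term Φ(−δ − z_{α/2}) is negligible and dropped.)
δ = d·√(n/2) ⇒ d = δ/√(n/2) = 2.802/√(42/2) = 0.6114.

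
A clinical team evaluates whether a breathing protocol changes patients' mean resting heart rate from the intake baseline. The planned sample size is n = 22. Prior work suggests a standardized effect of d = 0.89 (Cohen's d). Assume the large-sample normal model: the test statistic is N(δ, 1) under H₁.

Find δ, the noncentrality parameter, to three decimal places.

δ ≈ 4.174

δ = d·√n = 0.89 × √22 = 4.1745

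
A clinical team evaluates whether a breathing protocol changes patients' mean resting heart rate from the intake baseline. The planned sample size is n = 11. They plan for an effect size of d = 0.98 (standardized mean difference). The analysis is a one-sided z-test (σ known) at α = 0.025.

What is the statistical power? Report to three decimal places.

Noncentrality parameter: δ = d·√n = 0.98 × √11 = 3.2503
One-sided α = 0.025 → critical value z_{0.025} = 1.960.
Power = P(Z > 1.960 − δ) = Φ(1.290) = 0.9015.

Power ≈ 0.902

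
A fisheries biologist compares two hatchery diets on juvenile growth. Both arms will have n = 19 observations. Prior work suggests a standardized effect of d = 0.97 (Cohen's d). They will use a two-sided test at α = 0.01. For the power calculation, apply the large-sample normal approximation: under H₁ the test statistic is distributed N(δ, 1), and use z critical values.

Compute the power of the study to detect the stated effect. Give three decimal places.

Noncentrality parameter: δ = d·√(n/2) = 0.97 × √(19/2) = 2.9897
Critical value for a two-sided test at α = 0.01: z_{α/2} = 2.576.
Power = Φ(δ − 2.576) + Φ(−δ − 2.576) = Φ(0.414) + Φ(-5.566) = 0.6605 + 0.0000 = 0.6605.

Power ≈ 0.661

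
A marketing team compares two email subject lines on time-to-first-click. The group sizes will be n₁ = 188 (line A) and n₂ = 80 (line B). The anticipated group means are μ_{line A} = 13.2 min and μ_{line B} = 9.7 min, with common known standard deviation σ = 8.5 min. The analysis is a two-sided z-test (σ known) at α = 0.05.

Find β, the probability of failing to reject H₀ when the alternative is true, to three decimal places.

β ≈ 0.130

Standardized effect: d = |μ_{line A} − μ_{line B}| / σ = |13.2 − 9.7| / 8.5 = 0.4118
Noncentrality parameter: δ = d / √(1/n₁ + 1/n₂) = 0.4118 / √(1/188 + 1/80) = 3.0846
Critical value for a two-sided test at α = 0.05: z_{α/2} = 1.960.
Power = Φ(δ − 1.960) + Φ(−δ − 1.960) = Φ(1.125) + Φ(-5.045) = 0.8696 + 0.0000 = 0.8696.
Type II error: β = 1 − power = 1 − 0.8696 = 0.1304.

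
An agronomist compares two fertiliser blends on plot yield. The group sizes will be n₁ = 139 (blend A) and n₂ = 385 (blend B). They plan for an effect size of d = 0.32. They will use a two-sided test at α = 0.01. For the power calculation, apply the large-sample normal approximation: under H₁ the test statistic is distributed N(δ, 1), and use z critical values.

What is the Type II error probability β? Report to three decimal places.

Noncentrality parameter: δ = d / √(1/n₁ + 1/n₂) = 0.32 / √(1/139 + 1/385) = 3.2339
Two-sided α = 0.01 → critical value z_{0.005} = 2.576.
Power = Φ(δ − 2.576) + Φ(−δ − 2.576) = Φ(0.658) + Φ(-5.810) = 0.7447 + 0.0000 = 0.7447.
Type II error: β = 1 − power = 1 − 0.7447 = 0.2553.

β ≈ 0.255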